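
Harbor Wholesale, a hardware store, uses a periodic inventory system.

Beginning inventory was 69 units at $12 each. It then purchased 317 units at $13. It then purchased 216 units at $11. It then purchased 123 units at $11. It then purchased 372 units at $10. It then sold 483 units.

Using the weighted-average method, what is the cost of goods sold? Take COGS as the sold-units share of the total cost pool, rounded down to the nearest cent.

Sale 1, sell 483: 483/1097 × $12,398.00 → $5,458.73
Ending inventory (cost pool remaining) = $6,939.27

COGS = $5,458.73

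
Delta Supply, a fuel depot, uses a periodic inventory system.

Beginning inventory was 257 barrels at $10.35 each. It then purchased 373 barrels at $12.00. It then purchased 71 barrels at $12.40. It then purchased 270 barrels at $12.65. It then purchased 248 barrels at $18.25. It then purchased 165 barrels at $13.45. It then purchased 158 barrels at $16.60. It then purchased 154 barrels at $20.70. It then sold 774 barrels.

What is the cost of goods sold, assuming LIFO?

Sale 1 (774) [LIFO — newest first]: 154 @ $20.70 + 158 @ $16.60 + 165 @ $13.45 + 248 @ $18.25 + 49 @ $12.65 = $13,175.70
Ending inventory: 257 @ $10.35 + 373 @ $12.00 + 71 @ $12.40 + 221 @ $12.65 = $10,812.00
Check: goods available $23,987.70 = COGS $13,175.70 + ending $10,812.00

COGS = $13,175.70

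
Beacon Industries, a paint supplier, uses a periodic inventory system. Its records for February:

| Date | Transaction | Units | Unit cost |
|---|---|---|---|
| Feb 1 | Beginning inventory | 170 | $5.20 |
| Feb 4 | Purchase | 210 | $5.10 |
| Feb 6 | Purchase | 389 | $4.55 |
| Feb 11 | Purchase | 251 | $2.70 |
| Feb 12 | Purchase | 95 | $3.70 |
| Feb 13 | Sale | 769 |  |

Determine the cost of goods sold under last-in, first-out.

COGS = $2,972.55

Feb 13, 769 sold [LIFO — newest first]: 95 @ $3.70 + 251 @ $2.70 + 389 @ $4.55 + 34 @ $5.10 = $2,972.55
Ending inventory: 170 @ $5.20 + 176 @ $5.10 = $1,781.60
Check: goods available $4,754.15 = COGS $2,972.55 + ending $1,781.60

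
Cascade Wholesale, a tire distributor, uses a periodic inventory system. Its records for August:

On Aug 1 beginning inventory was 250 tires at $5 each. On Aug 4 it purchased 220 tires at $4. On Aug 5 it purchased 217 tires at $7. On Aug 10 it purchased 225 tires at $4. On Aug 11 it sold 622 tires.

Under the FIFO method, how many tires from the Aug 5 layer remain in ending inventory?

65

Aug 11, 622 sold [FIFO — oldest first]: 250 @ $5 + 220 @ $4 + 152 @ $7 = $3,194
Ending inventory: 65 @ $7 + 225 @ $4 = $1,355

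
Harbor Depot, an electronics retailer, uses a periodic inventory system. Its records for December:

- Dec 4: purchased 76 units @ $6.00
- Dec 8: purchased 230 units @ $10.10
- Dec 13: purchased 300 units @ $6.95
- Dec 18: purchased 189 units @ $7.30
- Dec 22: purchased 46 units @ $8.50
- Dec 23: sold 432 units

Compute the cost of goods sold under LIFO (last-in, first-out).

Dec 23, 432 sold [LIFO — newest first]: 46 @ $8.50 + 189 @ $7.30 + 197 @ $6.95 = $3,139.85
Ending inventory: 76 @ $6.00 + 230 @ $10.10 + 103 @ $6.95 = $3,494.85

COGS = $3,139.85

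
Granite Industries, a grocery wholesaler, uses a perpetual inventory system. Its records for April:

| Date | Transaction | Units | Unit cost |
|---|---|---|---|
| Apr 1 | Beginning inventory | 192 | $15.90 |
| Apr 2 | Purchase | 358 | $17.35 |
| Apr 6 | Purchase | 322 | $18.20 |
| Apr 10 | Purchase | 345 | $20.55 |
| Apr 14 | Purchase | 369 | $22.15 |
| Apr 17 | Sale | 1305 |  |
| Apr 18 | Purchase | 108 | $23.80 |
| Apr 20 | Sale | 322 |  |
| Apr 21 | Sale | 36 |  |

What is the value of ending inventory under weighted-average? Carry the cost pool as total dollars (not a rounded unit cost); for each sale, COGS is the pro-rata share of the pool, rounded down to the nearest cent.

Ending inventory = $633.90

After Apr 1: 192 on hand, pool $3,052.80 (≈ $15.9000 each)
After Apr 2: 550 on hand, pool $9,264.10 (≈ $16.8438 each)
After Apr 6: 872 on hand, pool $15,124.50 (≈ $17.3446 each)
After Apr 10: 1217 on hand, pool $22,214.25 (≈ $18.2533 each)
After Apr 14: 1586 on hand, pool $30,387.60 (≈ $19.1599 each)
Apr 17, sell 1305: 1305/1586 × $30,387.60 → $25,003.66
After Apr 18: 389 on hand, pool $7,954.34 (≈ $20.4482 each)
Apr 20, sell 322: 322/389 × $7,954.34 → $6,584.31
Apr 21, sell 36: 36/67 × $1,370.03 → $736.13
Total COGS = $25,003.66 + $6,584.31 + $736.13 = $32,324.10
Ending inventory (cost pool remaining) = $633.90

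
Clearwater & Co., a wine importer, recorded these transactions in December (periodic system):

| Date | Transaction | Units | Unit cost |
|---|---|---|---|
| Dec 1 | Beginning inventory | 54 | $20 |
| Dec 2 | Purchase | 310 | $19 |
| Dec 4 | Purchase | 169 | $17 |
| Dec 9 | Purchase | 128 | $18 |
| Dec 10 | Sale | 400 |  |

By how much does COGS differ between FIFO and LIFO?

FIFO COGS: 54 @ $20 + 310 @ $19 + 36 @ $17 = $7,582
LIFO COGS: 128 @ $18 + 169 @ $17 + 103 @ $19 = $7,134
Difference = |$7,582 − $7,134| = $448

$448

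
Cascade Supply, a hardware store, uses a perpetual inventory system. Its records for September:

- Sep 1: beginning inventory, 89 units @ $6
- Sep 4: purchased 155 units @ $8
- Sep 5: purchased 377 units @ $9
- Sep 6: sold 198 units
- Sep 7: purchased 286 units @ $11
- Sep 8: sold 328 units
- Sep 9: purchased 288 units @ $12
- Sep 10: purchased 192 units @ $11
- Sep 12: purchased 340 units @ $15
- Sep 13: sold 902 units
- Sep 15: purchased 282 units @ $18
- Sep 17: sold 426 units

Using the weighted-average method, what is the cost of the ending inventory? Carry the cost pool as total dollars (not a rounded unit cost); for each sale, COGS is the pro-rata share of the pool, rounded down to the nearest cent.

After Sep 1: 89 on hand, pool $534.00 (≈ $6.0000 each)
After Sep 4: 244 on hand, pool $1,774.00 (≈ $7.2705 each)
After Sep 5: 621 on hand, pool $5,167.00 (≈ $8.3205 each)
Sep 6, sell 198: 198/621 × $5,167.00 → $1,647.44
After Sep 7: 709 on hand, pool $6,665.56 (≈ $9.4014 each)
Sep 8, sell 328: 328/709 × $6,665.56 → $3,083.64
After Sep 9: 669 on hand, pool $7,037.92 (≈ $10.5201 each)
After Sep 10: 861 on hand, pool $9,149.92 (≈ $10.6271 each)
After Sep 12: 1201 on hand, pool $14,249.92 (≈ $11.8650 each)
Sep 13, sell 902: 902/1201 × $14,249.92 → $10,702.27
After Sep 15: 581 on hand, pool $8,623.65 (≈ $14.8428 each)
Sep 17, sell 426: 426/581 × $8,623.65 → $6,323.02
Total COGS = $1,647.44 + $3,083.64 + $10,702.27 + $6,323.02 = $21,756.37
Ending inventory (cost pool remaining) = $2,300.63

Ending inventory = $2,300.63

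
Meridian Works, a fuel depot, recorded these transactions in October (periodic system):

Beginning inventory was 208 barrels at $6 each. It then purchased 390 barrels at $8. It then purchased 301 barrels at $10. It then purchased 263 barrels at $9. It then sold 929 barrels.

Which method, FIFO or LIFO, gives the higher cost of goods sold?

FIFO COGS: 208 @ $6 + 390 @ $8 + 301 @ $10 + 30 @ $9 = $7,648
LIFO COGS: 263 @ $9 + 301 @ $10 + 365 @ $8 = $8,297

LIFO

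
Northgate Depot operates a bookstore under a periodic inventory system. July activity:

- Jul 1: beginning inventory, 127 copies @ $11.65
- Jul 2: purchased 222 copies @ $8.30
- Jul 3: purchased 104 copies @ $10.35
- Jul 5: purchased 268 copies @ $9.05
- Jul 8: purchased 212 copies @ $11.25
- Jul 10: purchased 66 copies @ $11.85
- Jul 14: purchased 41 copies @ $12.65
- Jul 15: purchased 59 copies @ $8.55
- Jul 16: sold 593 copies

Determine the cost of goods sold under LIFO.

COGS = $6,135.95

Jul 16, 593 sold [LIFO — newest first]: 59 @ $8.55 + 41 @ $12.65 + 66 @ $11.85 + 212 @ $11.25 + 215 @ $9.05 = $6,135.95
Ending inventory: 127 @ $11.65 + 222 @ $8.30 + 104 @ $10.35 + 53 @ $9.05 = $4,878.20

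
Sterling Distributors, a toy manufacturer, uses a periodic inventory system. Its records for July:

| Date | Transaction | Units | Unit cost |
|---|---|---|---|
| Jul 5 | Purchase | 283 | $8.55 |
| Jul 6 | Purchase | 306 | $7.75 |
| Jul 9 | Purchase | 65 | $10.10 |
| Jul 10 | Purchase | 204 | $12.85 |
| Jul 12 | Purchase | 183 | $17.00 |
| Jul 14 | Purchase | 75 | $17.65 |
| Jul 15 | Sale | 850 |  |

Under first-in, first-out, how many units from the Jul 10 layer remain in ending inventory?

Jul 15, 850 sold [FIFO — oldest first]: 283 @ $8.55 + 306 @ $7.75 + 65 @ $10.10 + 196 @ $12.85 = $7,966.25
Ending inventory: 8 @ $12.85 + 183 @ $17.00 + 75 @ $17.65 = $4,537.55

8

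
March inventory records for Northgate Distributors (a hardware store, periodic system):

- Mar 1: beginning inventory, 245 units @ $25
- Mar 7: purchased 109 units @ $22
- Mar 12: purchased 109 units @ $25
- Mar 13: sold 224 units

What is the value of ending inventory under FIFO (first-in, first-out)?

Ending inventory = $5,648

Mar 13, 224 sold [FIFO — oldest first]: 224 @ $25 = $5,600
Ending inventory: 21 @ $25 + 109 @ $22 + 109 @ $25 = $5,648
Check: goods available $11,248 = COGS $5,600 + ending $5,648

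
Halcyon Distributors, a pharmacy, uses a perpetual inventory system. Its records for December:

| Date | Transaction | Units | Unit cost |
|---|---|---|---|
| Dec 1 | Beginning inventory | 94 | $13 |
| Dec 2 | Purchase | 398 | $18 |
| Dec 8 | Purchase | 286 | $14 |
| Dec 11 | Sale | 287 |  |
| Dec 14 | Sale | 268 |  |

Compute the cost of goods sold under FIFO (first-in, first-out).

Dec 11, 287 sold [FIFO — oldest first]: 94 @ $13 + 193 @ $18 = $4,696
Dec 14, 268 sold [FIFO — oldest first]: 205 @ $18 + 63 @ $14 = $4,572
Total COGS = $4,696 + $4,572 = $9,268
Ending inventory: 223 @ $14 = $3,122

COGS = $9,268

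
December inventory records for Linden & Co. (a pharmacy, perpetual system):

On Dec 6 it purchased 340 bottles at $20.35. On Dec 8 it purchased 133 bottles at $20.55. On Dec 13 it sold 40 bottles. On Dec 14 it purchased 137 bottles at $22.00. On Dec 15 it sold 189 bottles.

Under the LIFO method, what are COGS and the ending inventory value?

Dec 13, 40 sold [LIFO — newest first]: 40 @ $20.55 = $822.00
Dec 15, 189 sold [LIFO — newest first]: 137 @ $22.00 + 52 @ $20.55 = $4,082.60
Total COGS = $822.00 + $4,082.60 = $4,904.60
Ending inventory: 340 @ $20.35 + 41 @ $20.55 = $7,761.55

COGS = $4,904.60; ending inventory = $7,761.55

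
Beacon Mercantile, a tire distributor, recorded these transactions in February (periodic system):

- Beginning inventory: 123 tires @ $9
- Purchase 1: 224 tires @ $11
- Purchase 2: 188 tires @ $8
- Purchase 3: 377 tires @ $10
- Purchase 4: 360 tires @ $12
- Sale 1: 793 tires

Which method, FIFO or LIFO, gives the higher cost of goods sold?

FIFO COGS: 123 @ $9 + 224 @ $11 + 188 @ $8 + 258 @ $10 = $7,655
LIFO COGS: 360 @ $12 + 377 @ $10 + 56 @ $8 = $8,538

LIFO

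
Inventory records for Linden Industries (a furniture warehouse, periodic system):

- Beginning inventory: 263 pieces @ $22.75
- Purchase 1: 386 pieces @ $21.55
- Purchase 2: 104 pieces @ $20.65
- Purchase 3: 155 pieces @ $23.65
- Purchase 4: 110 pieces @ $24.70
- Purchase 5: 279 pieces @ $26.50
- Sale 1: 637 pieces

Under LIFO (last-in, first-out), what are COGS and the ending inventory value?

Sale 1 (637) [LIFO — newest first]: 279 @ $26.50 + 110 @ $24.70 + 155 @ $23.65 + 93 @ $20.65 = $15,696.70
Ending inventory: 263 @ $22.75 + 386 @ $21.55 + 11 @ $20.65 = $14,528.70

COGS = $15,696.70; ending inventory = $14,528.70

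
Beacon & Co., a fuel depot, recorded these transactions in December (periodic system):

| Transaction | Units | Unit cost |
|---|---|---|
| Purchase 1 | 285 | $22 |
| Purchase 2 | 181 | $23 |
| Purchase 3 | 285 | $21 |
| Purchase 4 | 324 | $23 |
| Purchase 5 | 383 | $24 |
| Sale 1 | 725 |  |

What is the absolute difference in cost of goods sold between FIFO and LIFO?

FIFO COGS: 285 @ $22 + 181 @ $23 + 259 @ $21 = $15,872
LIFO COGS: 383 @ $24 + 324 @ $23 + 18 @ $21 = $17,022
Difference = |$15,872 − $17,022| = $1,150

$1,150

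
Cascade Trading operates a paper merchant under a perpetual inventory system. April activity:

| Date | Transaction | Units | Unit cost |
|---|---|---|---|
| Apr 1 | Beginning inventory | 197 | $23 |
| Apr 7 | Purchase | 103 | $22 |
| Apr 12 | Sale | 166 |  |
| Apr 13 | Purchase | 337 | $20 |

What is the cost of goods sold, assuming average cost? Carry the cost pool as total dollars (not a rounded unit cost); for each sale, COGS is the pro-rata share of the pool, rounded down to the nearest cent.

After Apr 1: 197 on hand, pool $4,531.00 (≈ $23.0000 each)
After Apr 7: 300 on hand, pool $6,797.00 (≈ $22.6567 each)
Apr 12, sell 166: 166/300 × $6,797.00 → $3,761.00
After Apr 13: 471 on hand, pool $9,776.00 (≈ $20.7558 each)
Ending inventory (cost pool remaining) = $9,776.00
Check: goods available $13,537.00 = COGS $3,761.00 + ending $9,776.00

COGS = $3,761.00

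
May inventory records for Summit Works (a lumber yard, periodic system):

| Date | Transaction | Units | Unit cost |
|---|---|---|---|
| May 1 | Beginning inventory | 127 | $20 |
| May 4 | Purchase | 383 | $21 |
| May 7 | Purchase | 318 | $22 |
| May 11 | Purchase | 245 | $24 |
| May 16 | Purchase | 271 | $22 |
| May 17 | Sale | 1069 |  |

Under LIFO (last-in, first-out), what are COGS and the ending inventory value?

COGS = $23,773; ending inventory = $5,648

May 17, 1069 sold [LIFO — newest first]: 271 @ $22 + 245 @ $24 + 318 @ $22 + 235 @ $21 = $23,773
Ending inventory: 127 @ $20 + 148 @ $21 = $5,648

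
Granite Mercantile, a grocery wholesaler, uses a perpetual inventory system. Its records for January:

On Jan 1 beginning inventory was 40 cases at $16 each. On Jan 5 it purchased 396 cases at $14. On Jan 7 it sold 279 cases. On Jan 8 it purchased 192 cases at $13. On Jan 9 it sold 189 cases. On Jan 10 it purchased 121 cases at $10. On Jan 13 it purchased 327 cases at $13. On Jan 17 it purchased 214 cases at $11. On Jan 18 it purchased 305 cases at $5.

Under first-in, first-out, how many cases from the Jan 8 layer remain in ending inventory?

Jan 7, 279 sold [FIFO — oldest first]: 40 @ $16 + 239 @ $14 = $3,986
Jan 9, 189 sold [FIFO — oldest first]: 157 @ $14 + 32 @ $13 = $2,614
Total COGS = $3,986 + $2,614 = $6,600
Ending inventory: 160 @ $13 + 121 @ $10 + 327 @ $13 + 214 @ $11 + 305 @ $5 = $11,420

160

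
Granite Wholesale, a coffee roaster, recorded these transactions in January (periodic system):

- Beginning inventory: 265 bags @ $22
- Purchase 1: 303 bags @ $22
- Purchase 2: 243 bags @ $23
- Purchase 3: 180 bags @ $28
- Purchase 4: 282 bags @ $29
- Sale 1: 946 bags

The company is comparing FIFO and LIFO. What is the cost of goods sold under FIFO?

COGS = $21,865

FIFO COGS: 265 @ $22 + 303 @ $22 + 243 @ $23 + 135 @ $28 = $21,865
LIFO COGS: 282 @ $29 + 180 @ $28 + 243 @ $23 + 241 @ $22 = $24,109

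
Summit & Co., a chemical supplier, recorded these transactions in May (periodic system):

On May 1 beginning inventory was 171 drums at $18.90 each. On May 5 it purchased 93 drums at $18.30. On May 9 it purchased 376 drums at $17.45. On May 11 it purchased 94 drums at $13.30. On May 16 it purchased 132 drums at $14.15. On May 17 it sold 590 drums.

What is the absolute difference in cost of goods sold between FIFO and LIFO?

$1,152.70

FIFO COGS: 171 @ $18.90 + 93 @ $18.30 + 326 @ $17.45 = $10,622.50
LIFO COGS: 132 @ $14.15 + 94 @ $13.30 + 364 @ $17.45 = $9,469.80
Difference = |$10,622.50 − $9,469.80| = $1,152.70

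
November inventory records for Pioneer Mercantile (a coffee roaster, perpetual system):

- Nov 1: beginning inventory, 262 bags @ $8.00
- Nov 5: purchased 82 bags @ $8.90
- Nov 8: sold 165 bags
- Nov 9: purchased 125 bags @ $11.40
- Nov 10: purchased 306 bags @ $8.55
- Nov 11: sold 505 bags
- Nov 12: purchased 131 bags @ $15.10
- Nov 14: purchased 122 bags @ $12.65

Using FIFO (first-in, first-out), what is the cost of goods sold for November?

COGS = $5,969.35

Nov 8, 165 sold [FIFO — oldest first]: 165 @ $8.00 = $1,320.00
Nov 11, 505 sold [FIFO — oldest first]: 97 @ $8.00 + 82 @ $8.90 + 125 @ $11.40 + 201 @ $8.55 = $4,649.35
Total COGS = $1,320.00 + $4,649.35 = $5,969.35
Ending inventory: 105 @ $8.55 + 131 @ $15.10 + 122 @ $12.65 = $4,419.15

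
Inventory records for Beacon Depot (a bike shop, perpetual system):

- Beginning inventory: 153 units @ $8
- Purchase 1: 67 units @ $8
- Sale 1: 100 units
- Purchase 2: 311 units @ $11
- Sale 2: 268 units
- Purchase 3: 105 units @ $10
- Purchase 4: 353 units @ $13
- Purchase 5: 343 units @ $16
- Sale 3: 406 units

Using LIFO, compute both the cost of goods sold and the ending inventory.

Sale 1 (100) [LIFO — newest first]: 67 @ $8 + 33 @ $8 = $800
Sale 2 (268) [LIFO — newest first]: 268 @ $11 = $2,948
Sale 3 (406) [LIFO — newest first]: 343 @ $16 + 63 @ $13 = $6,307
Total COGS = $800 + $2,948 + $6,307 = $10,055
Ending inventory: 120 @ $8 + 43 @ $11 + 105 @ $10 + 290 @ $13 = $6,253

COGS = $10,055; ending inventory = $6,253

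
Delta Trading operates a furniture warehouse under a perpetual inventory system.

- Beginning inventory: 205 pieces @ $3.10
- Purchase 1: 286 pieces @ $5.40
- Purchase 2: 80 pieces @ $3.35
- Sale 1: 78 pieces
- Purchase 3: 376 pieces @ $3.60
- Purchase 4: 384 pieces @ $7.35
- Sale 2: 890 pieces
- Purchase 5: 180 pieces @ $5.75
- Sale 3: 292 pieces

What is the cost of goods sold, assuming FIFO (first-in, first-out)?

COGS = $6,102.05

Sale 1 (78) [FIFO — oldest first]: 78 @ $3.10 = $241.80
Sale 2 (890) [FIFO — oldest first]: 127 @ $3.10 + 286 @ $5.40 + 80 @ $3.35 + 376 @ $3.60 + 21 @ $7.35 = $3,714.05
Sale 3 (292) [FIFO — oldest first]: 292 @ $7.35 = $2,146.20
Total COGS = $241.80 + $3,714.05 + $2,146.20 = $6,102.05
Ending inventory: 71 @ $7.35 + 180 @ $5.75 = $1,556.85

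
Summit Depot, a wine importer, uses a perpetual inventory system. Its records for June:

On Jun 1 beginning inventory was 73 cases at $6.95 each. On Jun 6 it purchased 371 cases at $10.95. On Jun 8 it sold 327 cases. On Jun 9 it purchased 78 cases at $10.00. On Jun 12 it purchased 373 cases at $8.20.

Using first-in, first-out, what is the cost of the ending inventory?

Ending inventory = $5,119.75

Jun 8, 327 sold [FIFO — oldest first]: 73 @ $6.95 + 254 @ $10.95 = $3,288.65
Ending inventory: 117 @ $10.95 + 78 @ $10.00 + 373 @ $8.20 = $5,119.75
Check: goods available $8,408.40 = COGS $3,288.65 + ending $5,119.75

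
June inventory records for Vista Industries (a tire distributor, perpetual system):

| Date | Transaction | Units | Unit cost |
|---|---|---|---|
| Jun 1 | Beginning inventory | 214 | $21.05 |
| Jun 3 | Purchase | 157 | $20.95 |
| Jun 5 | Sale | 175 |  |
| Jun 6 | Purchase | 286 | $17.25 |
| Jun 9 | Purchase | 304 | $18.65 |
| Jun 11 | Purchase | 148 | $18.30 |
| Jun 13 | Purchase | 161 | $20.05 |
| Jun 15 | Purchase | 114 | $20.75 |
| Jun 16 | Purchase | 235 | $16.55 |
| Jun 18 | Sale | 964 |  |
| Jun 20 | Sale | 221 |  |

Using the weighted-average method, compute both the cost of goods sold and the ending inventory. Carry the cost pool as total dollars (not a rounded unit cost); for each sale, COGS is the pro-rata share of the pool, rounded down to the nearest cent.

COGS = $25,761.16; ending inventory = $4,826.99

After Jun 1: 214 on hand, pool $4,504.70 (≈ $21.0500 each)
After Jun 3: 371 on hand, pool $7,793.85 (≈ $21.0077 each)
Jun 5, sell 175: 175/371 × $7,793.85 → $3,676.34
After Jun 6: 482 on hand, pool $9,051.01 (≈ $18.7780 each)
After Jun 9: 786 on hand, pool $14,720.61 (≈ $18.7285 each)
After Jun 11: 934 on hand, pool $17,429.01 (≈ $18.6606 each)
After Jun 13: 1095 on hand, pool $20,657.06 (≈ $18.8649 each)
After Jun 15: 1209 on hand, pool $23,022.56 (≈ $19.0426 each)
After Jun 16: 1444 on hand, pool $26,911.81 (≈ $18.6370 each)
Jun 18, sell 964: 964/1444 × $26,911.81 → $17,966.05
Jun 20, sell 221: 221/480 × $8,945.76 → $4,118.77
Total COGS = $3,676.34 + $17,966.05 + $4,118.77 = $25,761.16
Ending inventory (cost pool remaining) = $4,826.99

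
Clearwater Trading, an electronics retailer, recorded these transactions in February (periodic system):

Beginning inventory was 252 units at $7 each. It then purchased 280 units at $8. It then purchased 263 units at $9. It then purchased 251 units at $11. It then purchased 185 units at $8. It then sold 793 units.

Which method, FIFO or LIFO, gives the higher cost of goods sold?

LIFO

FIFO COGS: 252 @ $7 + 280 @ $8 + 261 @ $9 = $6,353
LIFO COGS: 185 @ $8 + 251 @ $11 + 263 @ $9 + 94 @ $8 = $7,360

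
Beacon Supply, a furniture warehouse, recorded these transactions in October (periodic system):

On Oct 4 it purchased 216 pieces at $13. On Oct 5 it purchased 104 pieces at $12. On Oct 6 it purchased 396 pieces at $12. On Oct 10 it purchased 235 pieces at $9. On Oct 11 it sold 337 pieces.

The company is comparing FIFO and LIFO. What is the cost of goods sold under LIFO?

COGS = $3,339

FIFO COGS: 216 @ $13 + 104 @ $12 + 17 @ $12 = $4,260
LIFO COGS: 235 @ $9 + 102 @ $12 = $3,339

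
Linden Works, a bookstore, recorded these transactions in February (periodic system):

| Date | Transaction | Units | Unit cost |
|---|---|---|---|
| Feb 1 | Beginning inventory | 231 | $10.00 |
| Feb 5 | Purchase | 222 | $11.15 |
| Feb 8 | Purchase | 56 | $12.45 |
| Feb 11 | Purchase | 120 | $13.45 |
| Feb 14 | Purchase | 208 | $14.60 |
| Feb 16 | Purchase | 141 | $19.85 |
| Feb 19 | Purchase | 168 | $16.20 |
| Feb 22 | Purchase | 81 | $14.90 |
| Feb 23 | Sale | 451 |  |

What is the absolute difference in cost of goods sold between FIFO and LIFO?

FIFO COGS: 231 @ $10.00 + 220 @ $11.15 = $4,763.00
LIFO COGS: 81 @ $14.90 + 168 @ $16.20 + 141 @ $19.85 + 61 @ $14.60 = $7,617.95
Difference = |$4,763.00 − $7,617.95| = $2,854.95

$2,854.95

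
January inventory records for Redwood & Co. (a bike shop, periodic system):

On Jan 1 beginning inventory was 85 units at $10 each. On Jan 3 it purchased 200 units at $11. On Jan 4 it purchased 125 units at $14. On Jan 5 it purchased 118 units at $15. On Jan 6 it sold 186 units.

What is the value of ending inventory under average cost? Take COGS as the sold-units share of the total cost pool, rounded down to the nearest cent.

Ending inventory = $4,255.57

Jan 6, sell 186: 186/528 × $6,570.00 → $2,314.43
Ending inventory (cost pool remaining) = $4,255.57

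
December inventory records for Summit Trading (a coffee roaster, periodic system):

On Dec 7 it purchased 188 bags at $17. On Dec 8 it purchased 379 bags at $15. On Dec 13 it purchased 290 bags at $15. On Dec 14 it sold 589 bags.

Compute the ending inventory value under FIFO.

Dec 14, 589 sold [FIFO — oldest first]: 188 @ $17 + 379 @ $15 + 22 @ $15 = $9,211
Ending inventory: 268 @ $15 = $4,020

Ending inventory = $4,020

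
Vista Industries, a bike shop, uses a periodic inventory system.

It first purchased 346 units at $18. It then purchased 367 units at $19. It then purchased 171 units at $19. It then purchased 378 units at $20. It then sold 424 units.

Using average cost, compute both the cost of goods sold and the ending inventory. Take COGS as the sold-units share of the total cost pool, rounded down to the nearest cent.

Sale 1, sell 424: 424/1262 × $24,010.00 → $8,066.75
Ending inventory (cost pool remaining) = $15,943.25

COGS = $8,066.75; ending inventory = $15,943.25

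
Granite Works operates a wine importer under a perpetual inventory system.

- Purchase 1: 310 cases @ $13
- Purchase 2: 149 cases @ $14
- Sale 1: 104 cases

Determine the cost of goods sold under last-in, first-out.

COGS = $1,456

Sale 1 (104) [LIFO — newest first]: 104 @ $14 = $1,456
Ending inventory: 310 @ $13 + 45 @ $14 = $4,660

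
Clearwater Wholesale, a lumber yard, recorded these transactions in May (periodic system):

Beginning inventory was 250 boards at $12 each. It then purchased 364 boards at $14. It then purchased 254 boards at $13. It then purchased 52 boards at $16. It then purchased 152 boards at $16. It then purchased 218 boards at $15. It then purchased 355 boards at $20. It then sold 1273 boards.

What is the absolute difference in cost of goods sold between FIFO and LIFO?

FIFO COGS: 250 @ $12 + 364 @ $14 + 254 @ $13 + 52 @ $16 + 152 @ $16 + 201 @ $15 = $17,677
LIFO COGS: 355 @ $20 + 218 @ $15 + 152 @ $16 + 52 @ $16 + 254 @ $13 + 242 @ $14 = $20,324
Difference = |$17,677 − $20,324| = $2,647

$2,647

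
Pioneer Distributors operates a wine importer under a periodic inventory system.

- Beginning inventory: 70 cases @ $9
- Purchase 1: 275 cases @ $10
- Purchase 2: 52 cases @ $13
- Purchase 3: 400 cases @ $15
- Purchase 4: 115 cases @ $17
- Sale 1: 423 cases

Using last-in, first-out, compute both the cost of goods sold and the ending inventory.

COGS = $6,575; ending inventory = $5,436

Sale 1 (423) [LIFO — newest first]: 115 @ $17 + 308 @ $15 = $6,575
Ending inventory: 70 @ $9 + 275 @ $10 + 52 @ $13 + 92 @ $15 = $5,436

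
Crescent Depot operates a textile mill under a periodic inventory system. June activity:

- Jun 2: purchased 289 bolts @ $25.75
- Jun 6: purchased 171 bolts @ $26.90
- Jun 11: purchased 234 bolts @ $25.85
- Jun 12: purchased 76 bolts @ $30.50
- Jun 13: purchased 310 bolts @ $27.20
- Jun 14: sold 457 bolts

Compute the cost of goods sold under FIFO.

COGS = $11,960.95

Jun 14, 457 sold [FIFO — oldest first]: 289 @ $25.75 + 168 @ $26.90 = $11,960.95
Ending inventory: 3 @ $26.90 + 234 @ $25.85 + 76 @ $30.50 + 310 @ $27.20 = $16,879.60
Check: goods available $28,840.55 = COGS $11,960.95 + ending $16,879.60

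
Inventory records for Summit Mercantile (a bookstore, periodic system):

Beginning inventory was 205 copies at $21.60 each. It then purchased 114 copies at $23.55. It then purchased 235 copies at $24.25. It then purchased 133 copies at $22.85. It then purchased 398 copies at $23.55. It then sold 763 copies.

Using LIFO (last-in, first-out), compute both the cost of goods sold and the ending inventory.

COGS = $18,037.95; ending inventory = $7,185.45

Sale 1 (763) [LIFO — newest first]: 398 @ $23.55 + 133 @ $22.85 + 232 @ $24.25 = $18,037.95
Ending inventory: 205 @ $21.60 + 114 @ $23.55 + 3 @ $24.25 = $7,185.45
Check: goods available $25,223.40 = COGS $18,037.95 + ending $7,185.45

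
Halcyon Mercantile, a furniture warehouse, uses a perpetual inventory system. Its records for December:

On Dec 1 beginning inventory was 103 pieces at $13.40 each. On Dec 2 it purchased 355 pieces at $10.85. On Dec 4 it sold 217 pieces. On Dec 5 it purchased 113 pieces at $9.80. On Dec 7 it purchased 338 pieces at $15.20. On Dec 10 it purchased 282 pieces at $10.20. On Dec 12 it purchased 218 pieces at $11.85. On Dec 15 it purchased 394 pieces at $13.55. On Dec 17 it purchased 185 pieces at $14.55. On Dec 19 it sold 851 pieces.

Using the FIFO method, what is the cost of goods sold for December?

Dec 4, 217 sold [FIFO — oldest first]: 103 @ $13.40 + 114 @ $10.85 = $2,617.10
Dec 19, 851 sold [FIFO — oldest first]: 241 @ $10.85 + 113 @ $9.80 + 338 @ $15.20 + 159 @ $10.20 = $10,481.65
Total COGS = $2,617.10 + $10,481.65 = $13,098.75
Ending inventory: 123 @ $10.20 + 218 @ $11.85 + 394 @ $13.55 + 185 @ $14.55 = $11,868.35

COGS = $13,098.75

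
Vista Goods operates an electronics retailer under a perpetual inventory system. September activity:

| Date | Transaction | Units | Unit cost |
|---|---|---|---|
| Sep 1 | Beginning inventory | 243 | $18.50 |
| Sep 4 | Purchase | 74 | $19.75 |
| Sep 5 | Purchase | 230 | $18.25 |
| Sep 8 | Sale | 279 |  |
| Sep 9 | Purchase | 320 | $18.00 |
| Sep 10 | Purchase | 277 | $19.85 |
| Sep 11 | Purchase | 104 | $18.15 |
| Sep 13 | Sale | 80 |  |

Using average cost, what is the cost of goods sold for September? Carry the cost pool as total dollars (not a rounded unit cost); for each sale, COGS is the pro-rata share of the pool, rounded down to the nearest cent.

After Sep 1: 243 on hand, pool $4,495.50 (≈ $18.5000 each)
After Sep 4: 317 on hand, pool $5,957.00 (≈ $18.7918 each)
After Sep 5: 547 on hand, pool $10,154.50 (≈ $18.5640 each)
Sep 8, sell 279: 279/547 × $10,154.50 → $5,179.35
After Sep 9: 588 on hand, pool $10,735.15 (≈ $18.2571 each)
After Sep 10: 865 on hand, pool $16,233.60 (≈ $18.7672 each)
After Sep 11: 969 on hand, pool $18,121.20 (≈ $18.7009 each)
Sep 13, sell 80: 80/969 × $18,121.20 → $1,496.07
Total COGS = $5,179.35 + $1,496.07 = $6,675.42
Ending inventory (cost pool remaining) = $16,625.13

COGS = $6,675.42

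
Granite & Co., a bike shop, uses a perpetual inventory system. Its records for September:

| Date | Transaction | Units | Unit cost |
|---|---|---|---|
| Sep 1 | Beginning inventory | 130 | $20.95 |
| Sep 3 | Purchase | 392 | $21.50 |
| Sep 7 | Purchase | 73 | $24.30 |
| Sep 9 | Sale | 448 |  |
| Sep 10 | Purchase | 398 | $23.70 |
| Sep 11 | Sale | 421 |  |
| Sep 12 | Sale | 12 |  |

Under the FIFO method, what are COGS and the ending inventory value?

COGS = $19,703.60; ending inventory = $2,654.40

Sep 9, 448 sold [FIFO — oldest first]: 130 @ $20.95 + 318 @ $21.50 = $9,560.50
Sep 11, 421 sold [FIFO — oldest first]: 74 @ $21.50 + 73 @ $24.30 + 274 @ $23.70 = $9,858.70
Sep 12, 12 sold [FIFO — oldest first]: 12 @ $23.70 = $284.40
Total COGS = $9,560.50 + $9,858.70 + $284.40 = $19,703.60
Ending inventory: 112 @ $23.70 = $2,654.40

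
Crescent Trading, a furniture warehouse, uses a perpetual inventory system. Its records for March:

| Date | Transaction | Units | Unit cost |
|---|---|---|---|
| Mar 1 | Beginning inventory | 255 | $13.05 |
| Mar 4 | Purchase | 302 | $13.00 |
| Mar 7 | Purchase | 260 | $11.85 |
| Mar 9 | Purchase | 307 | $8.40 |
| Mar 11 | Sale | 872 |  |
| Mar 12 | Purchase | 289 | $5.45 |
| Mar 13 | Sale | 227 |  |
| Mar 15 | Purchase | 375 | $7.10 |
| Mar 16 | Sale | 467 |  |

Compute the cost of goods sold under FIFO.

Mar 11, 872 sold [FIFO — oldest first]: 255 @ $13.05 + 302 @ $13.00 + 260 @ $11.85 + 55 @ $8.40 = $10,796.75
Mar 13, 227 sold [FIFO — oldest first]: 227 @ $8.40 = $1,906.80
Mar 16, 467 sold [FIFO — oldest first]: 25 @ $8.40 + 289 @ $5.45 + 153 @ $7.10 = $2,871.35
Total COGS = $10,796.75 + $1,906.80 + $2,871.35 = $15,574.90
Ending inventory: 222 @ $7.10 = $1,576.20

COGS = $15,574.90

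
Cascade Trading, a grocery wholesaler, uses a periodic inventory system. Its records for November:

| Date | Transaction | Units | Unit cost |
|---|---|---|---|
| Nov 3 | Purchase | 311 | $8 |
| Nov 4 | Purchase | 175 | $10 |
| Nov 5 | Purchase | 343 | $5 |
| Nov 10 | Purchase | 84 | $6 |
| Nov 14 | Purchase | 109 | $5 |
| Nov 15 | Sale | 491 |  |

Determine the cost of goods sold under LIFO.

Nov 15, 491 sold [LIFO — newest first]: 109 @ $5 + 84 @ $6 + 298 @ $5 = $2,539
Ending inventory: 311 @ $8 + 175 @ $10 + 45 @ $5 = $4,463

COGS = $2,539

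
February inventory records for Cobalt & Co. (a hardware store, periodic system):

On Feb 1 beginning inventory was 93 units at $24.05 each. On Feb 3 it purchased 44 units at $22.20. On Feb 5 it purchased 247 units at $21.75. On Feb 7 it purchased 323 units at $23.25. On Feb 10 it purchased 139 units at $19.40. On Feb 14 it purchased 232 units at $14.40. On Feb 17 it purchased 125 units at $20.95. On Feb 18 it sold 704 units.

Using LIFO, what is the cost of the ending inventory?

Ending inventory = $11,259.45

Feb 18, 704 sold [LIFO — newest first]: 125 @ $20.95 + 232 @ $14.40 + 139 @ $19.40 + 208 @ $23.25 = $13,492.15
Ending inventory: 93 @ $24.05 + 44 @ $22.20 + 247 @ $21.75 + 115 @ $23.25 = $11,259.45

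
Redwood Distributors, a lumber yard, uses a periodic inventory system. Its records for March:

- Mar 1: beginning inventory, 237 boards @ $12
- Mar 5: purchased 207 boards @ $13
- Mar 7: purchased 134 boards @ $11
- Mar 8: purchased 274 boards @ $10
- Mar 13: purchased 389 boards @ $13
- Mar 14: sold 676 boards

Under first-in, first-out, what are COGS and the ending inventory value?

COGS = $7,989; ending inventory = $6,817

Mar 14, 676 sold [FIFO — oldest first]: 237 @ $12 + 207 @ $13 + 134 @ $11 + 98 @ $10 = $7,989
Ending inventory: 176 @ $10 + 389 @ $13 = $6,817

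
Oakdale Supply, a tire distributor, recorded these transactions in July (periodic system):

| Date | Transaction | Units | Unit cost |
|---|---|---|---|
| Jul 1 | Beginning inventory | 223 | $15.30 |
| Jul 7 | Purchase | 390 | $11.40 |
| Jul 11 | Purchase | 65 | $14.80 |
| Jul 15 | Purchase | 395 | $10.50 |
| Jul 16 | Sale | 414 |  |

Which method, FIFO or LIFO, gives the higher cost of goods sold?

FIFO COGS: 223 @ $15.30 + 191 @ $11.40 = $5,589.30
LIFO COGS: 395 @ $10.50 + 19 @ $14.80 = $4,428.70

FIFO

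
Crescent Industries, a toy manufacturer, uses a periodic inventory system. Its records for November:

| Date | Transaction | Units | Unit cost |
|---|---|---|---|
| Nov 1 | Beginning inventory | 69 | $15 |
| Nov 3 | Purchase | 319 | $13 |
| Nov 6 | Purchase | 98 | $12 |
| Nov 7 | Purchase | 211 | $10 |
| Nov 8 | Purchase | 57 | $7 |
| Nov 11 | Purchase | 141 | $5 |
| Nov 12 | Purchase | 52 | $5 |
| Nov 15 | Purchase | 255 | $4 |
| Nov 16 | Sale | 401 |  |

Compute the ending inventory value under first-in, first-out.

Ending inventory = $5,514

Nov 16, 401 sold [FIFO — oldest first]: 69 @ $15 + 319 @ $13 + 13 @ $12 = $5,338
Ending inventory: 85 @ $12 + 211 @ $10 + 57 @ $7 + 141 @ $5 + 52 @ $5 + 255 @ $4 = $5,514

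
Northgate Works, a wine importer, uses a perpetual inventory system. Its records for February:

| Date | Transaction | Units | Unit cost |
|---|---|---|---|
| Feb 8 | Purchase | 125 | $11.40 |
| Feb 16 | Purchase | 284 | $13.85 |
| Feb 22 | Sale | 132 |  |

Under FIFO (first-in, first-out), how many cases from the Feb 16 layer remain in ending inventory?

Feb 22, 132 sold [FIFO — oldest first]: 125 @ $11.40 + 7 @ $13.85 = $1,521.95
Ending inventory: 277 @ $13.85 = $3,836.45

277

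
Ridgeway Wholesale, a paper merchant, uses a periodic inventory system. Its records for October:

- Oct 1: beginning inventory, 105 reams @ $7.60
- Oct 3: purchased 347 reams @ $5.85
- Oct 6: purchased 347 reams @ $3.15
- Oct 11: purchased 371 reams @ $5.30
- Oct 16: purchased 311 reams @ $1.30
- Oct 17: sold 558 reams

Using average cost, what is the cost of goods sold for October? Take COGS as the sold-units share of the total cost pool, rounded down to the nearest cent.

COGS = $2,370.50

Oct 17, sell 558: 558/1481 × $6,291.60 → $2,370.50
Ending inventory (cost pool remaining) = $3,921.10
Check: goods available $6,291.60 = COGS $2,370.50 + ending $3,921.10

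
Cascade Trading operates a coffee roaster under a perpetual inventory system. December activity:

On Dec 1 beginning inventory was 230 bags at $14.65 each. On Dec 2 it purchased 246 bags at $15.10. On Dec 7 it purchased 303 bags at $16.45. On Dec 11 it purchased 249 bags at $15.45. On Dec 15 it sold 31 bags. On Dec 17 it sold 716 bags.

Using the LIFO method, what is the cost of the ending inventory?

Dec 15, 31 sold [LIFO — newest first]: 31 @ $15.45 = $478.95
Dec 17, 716 sold [LIFO — newest first]: 218 @ $15.45 + 303 @ $16.45 + 195 @ $15.10 = $11,296.95
Total COGS = $478.95 + $11,296.95 = $11,775.90
Ending inventory: 230 @ $14.65 + 51 @ $15.10 = $4,139.60
Check: goods available $15,915.50 = COGS $11,775.90 + ending $4,139.60

Ending inventory = $4,139.60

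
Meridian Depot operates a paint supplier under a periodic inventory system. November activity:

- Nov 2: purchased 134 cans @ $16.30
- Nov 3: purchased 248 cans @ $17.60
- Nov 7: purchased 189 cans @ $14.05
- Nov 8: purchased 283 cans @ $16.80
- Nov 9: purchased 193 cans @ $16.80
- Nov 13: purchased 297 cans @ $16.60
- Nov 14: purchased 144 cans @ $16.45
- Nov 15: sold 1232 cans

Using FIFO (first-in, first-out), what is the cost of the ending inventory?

Ending inventory = $4,228.00

Nov 15, 1232 sold [FIFO — oldest first]: 134 @ $16.30 + 248 @ $17.60 + 189 @ $14.05 + 283 @ $16.80 + 193 @ $16.80 + 185 @ $16.60 = $20,272.25
Ending inventory: 112 @ $16.60 + 144 @ $16.45 = $4,228.00
Check: goods available $24,500.25 = COGS $20,272.25 + ending $4,228.00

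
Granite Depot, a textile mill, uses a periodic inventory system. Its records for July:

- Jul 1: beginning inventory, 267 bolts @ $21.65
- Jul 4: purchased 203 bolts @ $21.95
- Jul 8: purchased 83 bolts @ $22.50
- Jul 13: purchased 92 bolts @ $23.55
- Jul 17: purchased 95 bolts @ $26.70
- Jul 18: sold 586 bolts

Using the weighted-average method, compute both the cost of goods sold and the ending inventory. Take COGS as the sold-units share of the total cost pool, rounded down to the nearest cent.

Jul 18, sell 586: 586/740 × $16,807.00 → $13,309.32
Ending inventory (cost pool remaining) = $3,497.68
Check: goods available $16,807.00 = COGS $13,309.32 + ending $3,497.68

COGS = $13,309.32; ending inventory = $3,497.68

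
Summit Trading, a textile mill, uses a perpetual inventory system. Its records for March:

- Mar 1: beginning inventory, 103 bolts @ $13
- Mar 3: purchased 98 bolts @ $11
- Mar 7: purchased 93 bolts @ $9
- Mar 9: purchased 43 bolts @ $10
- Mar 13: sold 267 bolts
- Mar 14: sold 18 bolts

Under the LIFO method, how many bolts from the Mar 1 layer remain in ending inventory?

Mar 13, 267 sold [LIFO — newest first]: 43 @ $10 + 93 @ $9 + 98 @ $11 + 33 @ $13 = $2,774
Mar 14, 18 sold [LIFO — newest first]: 18 @ $13 = $234
Total COGS = $2,774 + $234 = $3,008
Ending inventory: 52 @ $13 = $676

52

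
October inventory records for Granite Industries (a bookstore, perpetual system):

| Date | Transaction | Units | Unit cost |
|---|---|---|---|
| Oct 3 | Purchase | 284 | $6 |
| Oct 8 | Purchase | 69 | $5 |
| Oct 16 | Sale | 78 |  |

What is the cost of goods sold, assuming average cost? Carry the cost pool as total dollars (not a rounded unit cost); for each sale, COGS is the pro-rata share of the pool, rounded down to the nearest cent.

After Oct 3: 284 on hand, pool $1,704.00 (≈ $6.0000 each)
After Oct 8: 353 on hand, pool $2,049.00 (≈ $5.8045 each)
Oct 16, sell 78: 78/353 × $2,049.00 → $452.75
Ending inventory (cost pool remaining) = $1,596.25

COGS = $452.75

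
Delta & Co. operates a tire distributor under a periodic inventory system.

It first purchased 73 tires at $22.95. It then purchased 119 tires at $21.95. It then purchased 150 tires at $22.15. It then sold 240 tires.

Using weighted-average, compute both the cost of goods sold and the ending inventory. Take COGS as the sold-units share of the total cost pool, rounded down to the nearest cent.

Sale 1, sell 240: 240/342 × $7,609.90 → $5,340.28
Ending inventory (cost pool remaining) = $2,269.62

COGS = $5,340.28; ending inventory = $2,269.62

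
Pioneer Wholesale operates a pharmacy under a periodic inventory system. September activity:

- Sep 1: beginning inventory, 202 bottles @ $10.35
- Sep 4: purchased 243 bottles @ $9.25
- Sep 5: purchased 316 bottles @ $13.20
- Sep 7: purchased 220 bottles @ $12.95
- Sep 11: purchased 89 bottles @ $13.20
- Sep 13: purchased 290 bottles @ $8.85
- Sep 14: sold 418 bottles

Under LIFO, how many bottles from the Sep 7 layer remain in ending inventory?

181

Sep 14, 418 sold [LIFO — newest first]: 290 @ $8.85 + 89 @ $13.20 + 39 @ $12.95 = $4,246.35
Ending inventory: 202 @ $10.35 + 243 @ $9.25 + 316 @ $13.20 + 181 @ $12.95 = $10,853.60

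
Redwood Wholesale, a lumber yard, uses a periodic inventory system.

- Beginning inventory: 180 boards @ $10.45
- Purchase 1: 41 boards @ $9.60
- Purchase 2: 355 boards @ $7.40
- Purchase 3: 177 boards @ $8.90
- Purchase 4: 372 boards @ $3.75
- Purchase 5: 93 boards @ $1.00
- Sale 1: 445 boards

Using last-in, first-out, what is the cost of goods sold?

Sale 1 (445) [LIFO — newest first]: 93 @ $1.00 + 352 @ $3.75 = $1,413.00
Ending inventory: 180 @ $10.45 + 41 @ $9.60 + 355 @ $7.40 + 177 @ $8.90 + 20 @ $3.75 = $6,551.90

COGS = $1,413.00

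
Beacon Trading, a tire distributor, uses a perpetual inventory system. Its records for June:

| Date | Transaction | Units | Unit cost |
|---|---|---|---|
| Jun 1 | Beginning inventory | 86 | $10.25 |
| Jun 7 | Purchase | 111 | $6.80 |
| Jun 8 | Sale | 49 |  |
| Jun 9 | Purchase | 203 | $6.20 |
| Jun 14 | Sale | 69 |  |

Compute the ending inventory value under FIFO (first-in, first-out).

Jun 8, 49 sold [FIFO — oldest first]: 49 @ $10.25 = $502.25
Jun 14, 69 sold [FIFO — oldest first]: 37 @ $10.25 + 32 @ $6.80 = $596.85
Total COGS = $502.25 + $596.85 = $1,099.10
Ending inventory: 79 @ $6.80 + 203 @ $6.20 = $1,795.80
Check: goods available $2,894.90 = COGS $1,099.10 + ending $1,795.80

Ending inventory = $1,795.80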